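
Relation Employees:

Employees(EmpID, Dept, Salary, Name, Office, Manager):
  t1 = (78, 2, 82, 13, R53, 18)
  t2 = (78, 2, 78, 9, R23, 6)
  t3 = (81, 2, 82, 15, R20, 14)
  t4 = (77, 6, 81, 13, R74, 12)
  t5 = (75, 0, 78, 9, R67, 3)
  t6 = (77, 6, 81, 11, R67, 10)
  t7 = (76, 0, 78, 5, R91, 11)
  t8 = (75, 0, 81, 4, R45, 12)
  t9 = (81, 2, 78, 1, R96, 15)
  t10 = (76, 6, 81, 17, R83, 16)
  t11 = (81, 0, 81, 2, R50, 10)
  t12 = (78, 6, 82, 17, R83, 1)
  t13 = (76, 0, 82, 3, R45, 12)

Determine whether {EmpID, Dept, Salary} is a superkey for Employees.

Rows 4 and 6 have the same {EmpID, Dept, Salary} value (EmpID=77, Dept=6, Salary=81) but are distinct tuples, so {EmpID, Dept, Salary} does not determine every attribute — not a superkey.

No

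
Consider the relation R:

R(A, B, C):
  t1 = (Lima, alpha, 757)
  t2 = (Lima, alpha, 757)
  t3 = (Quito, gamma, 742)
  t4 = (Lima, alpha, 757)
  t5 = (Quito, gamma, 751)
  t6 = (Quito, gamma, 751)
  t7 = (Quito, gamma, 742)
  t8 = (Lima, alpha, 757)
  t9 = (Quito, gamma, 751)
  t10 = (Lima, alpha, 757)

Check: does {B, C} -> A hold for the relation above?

(B=alpha, C=757): rows 1, 2, 4, 8, 10 → A = Lima, Lima, Lima, Lima, Lima ✓
(B=gamma, C=742): rows 3, 7 → A = Quito, Quito ✓
(B=gamma, C=751): rows 5, 6, 9 → A = Quito, Quito, Quito ✓
Every {B, C} value is associated with a single A value, so {B, C} -> A holds.

Yes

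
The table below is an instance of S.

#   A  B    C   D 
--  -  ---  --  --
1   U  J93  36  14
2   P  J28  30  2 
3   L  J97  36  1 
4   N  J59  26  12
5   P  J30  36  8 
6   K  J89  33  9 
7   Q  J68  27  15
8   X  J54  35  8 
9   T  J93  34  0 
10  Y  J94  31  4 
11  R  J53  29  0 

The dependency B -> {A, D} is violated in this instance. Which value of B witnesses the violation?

B=J93: rows 1, 9 → {A,D} takes values {(U, 14), (T, 0)} — violation
B=J28: row 2 → {A,D} = (P, 2) ✓
B=J97: row 3 → {A,D} = (L, 1) ✓
B=J59: row 4 → {A,D} = (N, 12) ✓
B=J30: row 5 → {A,D} = (P, 8) ✓
B=J89: row 6 → {A,D} = (K, 9) ✓
B=J68: row 7 → {A,D} = (Q, 15) ✓
B=J54: row 8 → {A,D} = (X, 8) ✓
B=J94: row 10 → {A,D} = (Y, 4) ✓
B=J53: row 11 → {A,D} = (R, 0) ✓
The only B value with inconsistent RHS is B=J93.

J93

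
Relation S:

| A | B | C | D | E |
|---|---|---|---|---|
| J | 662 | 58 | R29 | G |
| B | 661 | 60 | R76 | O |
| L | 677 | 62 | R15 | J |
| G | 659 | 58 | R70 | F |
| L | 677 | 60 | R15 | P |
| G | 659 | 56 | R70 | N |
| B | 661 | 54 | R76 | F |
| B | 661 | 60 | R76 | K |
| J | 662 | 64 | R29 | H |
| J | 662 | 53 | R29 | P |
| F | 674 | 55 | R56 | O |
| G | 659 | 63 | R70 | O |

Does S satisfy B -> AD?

B=662: 3 rows → {A,D} = (J, R29), (J, R29), (J, R29) ✓
B=661: 3 rows → {A,D} = (B, R76), (B, R76), (B, R76) ✓
B=677: 2 rows → {A,D} = (L, R15), (L, R15) ✓
B=659: 3 rows → {A,D} = (G, R70), (G, R70), (G, R70) ✓
B=674: 1 row → {A,D} = (F, R56) ✓
Every B value is associated with a single AD value, so B -> AD holds.

Yes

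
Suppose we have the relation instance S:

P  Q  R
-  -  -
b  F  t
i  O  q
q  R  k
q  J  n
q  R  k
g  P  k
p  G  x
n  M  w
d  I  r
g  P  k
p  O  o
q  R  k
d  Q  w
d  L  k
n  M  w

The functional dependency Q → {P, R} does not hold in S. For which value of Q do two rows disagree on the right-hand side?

O

Q=F: 1 row → {P,R} = (b, t) ✓
Q=O: 2 rows → {P,R} takes values {(i, q), (p, o)} — violation
Q=R: 3 rows → {P,R} = (q, k), (q, k), (q, k) ✓
Q=J: 1 row → {P,R} = (q, n) ✓
Q=P: 2 rows → {P,R} = (g, k), (g, k) ✓
Q=G: 1 row → {P,R} = (p, x) ✓
Q=M: 2 rows → {P,R} = (n, w), (n, w) ✓
Q=I: 1 row → {P,R} = (d, r) ✓
Q=Q: 1 row → {P,R} = (d, w) ✓
Q=L: 1 row → {P,R} = (d, k) ✓
The only Q value with inconsistent RHS is Q=O.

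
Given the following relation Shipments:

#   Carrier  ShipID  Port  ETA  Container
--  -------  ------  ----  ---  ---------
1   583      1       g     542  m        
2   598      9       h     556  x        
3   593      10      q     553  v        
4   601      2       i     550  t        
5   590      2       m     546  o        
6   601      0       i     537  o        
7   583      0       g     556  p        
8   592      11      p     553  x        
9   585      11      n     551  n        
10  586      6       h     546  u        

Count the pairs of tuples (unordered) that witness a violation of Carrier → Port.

Carrier=583: all 2 rows agree on Port — 0 pairs.
Carrier=601: all 2 rows agree on Port — 0 pairs.

0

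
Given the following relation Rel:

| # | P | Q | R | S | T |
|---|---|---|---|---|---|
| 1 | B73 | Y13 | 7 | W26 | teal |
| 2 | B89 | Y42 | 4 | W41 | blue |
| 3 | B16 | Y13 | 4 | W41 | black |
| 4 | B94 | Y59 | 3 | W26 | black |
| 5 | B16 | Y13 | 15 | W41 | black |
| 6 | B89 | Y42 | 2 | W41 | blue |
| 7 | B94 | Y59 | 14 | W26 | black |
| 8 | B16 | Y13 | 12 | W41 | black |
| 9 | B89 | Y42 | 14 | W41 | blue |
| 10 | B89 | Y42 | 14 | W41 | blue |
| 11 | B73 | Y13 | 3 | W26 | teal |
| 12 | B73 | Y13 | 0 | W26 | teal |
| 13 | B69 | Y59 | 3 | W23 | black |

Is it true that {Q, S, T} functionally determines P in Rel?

(Q=Y13, S=W26, T=teal): rows 1, 11, 12 → P = B73, B73, B73 ✓
(Q=Y42, S=W41, T=blue): rows 2, 6, 9, 10 → P = B89, B89, B89, B89 ✓
(Q=Y13, S=W41, T=black): rows 3, 5, 8 → P = B16, B16, B16 ✓
(Q=Y59, S=W26, T=black): rows 4, 7 → P = B94, B94 ✓
(Q=Y59, S=W23, T=black): row 13 → P = B69 ✓
Every {Q, S, T} value is associated with a single P value, so {Q, S, T} → P holds.

Yes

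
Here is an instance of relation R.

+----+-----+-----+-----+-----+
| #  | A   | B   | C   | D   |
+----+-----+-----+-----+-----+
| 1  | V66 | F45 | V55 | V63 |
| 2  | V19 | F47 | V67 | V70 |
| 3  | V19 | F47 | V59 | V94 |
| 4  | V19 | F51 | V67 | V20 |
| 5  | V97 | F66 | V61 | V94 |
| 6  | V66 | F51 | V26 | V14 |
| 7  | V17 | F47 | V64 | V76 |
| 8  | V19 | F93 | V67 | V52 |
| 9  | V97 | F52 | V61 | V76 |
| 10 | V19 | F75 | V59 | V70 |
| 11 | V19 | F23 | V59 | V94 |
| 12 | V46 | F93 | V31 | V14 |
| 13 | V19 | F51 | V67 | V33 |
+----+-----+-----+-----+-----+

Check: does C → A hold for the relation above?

C=V55: row 1 → A = V66 ✓
C=V67: rows 2, 4, 8, 13 → A = V19, V19, V19, V19 ✓
C=V59: rows 3, 10, 11 → A = V19, V19, V19 ✓
C=V61: rows 5, 9 → A = V97, V97 ✓
C=V26: row 6 → A = V66 ✓
C=V64: row 7 → A = V17 ✓
C=V31: row 12 → A = V46 ✓
Every C value is associated with a single A value, so C → A holds.

Yes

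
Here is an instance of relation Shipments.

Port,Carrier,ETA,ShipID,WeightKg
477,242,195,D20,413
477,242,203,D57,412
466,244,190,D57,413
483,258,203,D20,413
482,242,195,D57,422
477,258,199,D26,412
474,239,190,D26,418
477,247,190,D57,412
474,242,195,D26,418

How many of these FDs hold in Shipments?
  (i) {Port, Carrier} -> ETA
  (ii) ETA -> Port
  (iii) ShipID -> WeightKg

(i) {Port, Carrier} -> ETA: (Port=477, Carrier=242): 2 rows → ETA takes values {195, 203} — violation — fails.
(ii) ETA -> Port: ETA=195: 3 rows → Port takes values {477, 482, 474} — violation; ETA=203: 2 rows → Port takes values {477, 483} — violation; ETA=190: 3 rows → Port takes values {466, 474, 477} — violation — fails.
(iii) ShipID -> WeightKg: ShipID=D57: 4 rows → WeightKg takes values {412, 413, 422} — violation; ShipID=D26: 3 rows → WeightKg takes values {412, 418} — violation — fails.
None of the 3 dependencies hold.

0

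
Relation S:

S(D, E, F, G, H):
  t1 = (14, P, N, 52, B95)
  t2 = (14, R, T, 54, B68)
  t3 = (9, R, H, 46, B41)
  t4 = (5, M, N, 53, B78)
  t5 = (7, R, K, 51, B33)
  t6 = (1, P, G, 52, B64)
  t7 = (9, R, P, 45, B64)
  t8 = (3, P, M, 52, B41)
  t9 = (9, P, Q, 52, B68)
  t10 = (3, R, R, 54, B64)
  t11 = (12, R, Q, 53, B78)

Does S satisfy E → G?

No

E=P: rows 1, 6, 8, 9 → G = 52, 52, 52, 52 ✓
E=R: rows 2, 3, 5, 7, 10, 11 → G takes values {54, 46, 51, 45, 53} — violation
E=M: row 4 → G = 53 ✓
Two rows agree on E but differ on G, so E → G does not hold.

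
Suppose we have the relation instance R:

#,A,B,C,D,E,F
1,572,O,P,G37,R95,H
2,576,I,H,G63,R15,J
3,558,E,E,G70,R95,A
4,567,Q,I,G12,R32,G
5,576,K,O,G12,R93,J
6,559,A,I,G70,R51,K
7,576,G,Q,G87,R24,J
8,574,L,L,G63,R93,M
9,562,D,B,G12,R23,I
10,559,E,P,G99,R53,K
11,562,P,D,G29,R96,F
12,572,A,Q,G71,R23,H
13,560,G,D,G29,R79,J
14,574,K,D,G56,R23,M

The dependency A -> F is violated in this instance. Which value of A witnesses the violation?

A=572: rows 1, 12 → F = H, H ✓
A=576: rows 2, 5, 7 → F = J, J, J ✓
A=558: row 3 → F = A ✓
A=567: row 4 → F = G ✓
A=559: rows 6, 10 → F = K, K ✓
A=574: rows 8, 14 → F = M, M ✓
A=562: rows 9, 11 → F takes values {I, F} — violation
A=560: row 13 → F = J ✓
The only A value with inconsistent F is A=562.

562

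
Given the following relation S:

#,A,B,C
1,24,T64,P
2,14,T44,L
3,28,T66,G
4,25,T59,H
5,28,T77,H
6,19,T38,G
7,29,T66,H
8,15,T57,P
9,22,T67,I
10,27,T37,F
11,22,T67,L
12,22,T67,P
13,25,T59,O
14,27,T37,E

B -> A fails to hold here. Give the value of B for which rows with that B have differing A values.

B=T64: row 1 → A = 24 ✓
B=T44: row 2 → A = 14 ✓
B=T66: rows 3, 7 → A takes values {28, 29} — violation
B=T59: rows 4, 13 → A = 25, 25 ✓
B=T77: row 5 → A = 28 ✓
B=T38: row 6 → A = 19 ✓
B=T57: row 8 → A = 15 ✓
B=T67: rows 9, 11, 12 → A = 22, 22, 22 ✓
B=T37: rows 10, 14 → A = 27, 27 ✓
The only B value with inconsistent A is B=T66.

T66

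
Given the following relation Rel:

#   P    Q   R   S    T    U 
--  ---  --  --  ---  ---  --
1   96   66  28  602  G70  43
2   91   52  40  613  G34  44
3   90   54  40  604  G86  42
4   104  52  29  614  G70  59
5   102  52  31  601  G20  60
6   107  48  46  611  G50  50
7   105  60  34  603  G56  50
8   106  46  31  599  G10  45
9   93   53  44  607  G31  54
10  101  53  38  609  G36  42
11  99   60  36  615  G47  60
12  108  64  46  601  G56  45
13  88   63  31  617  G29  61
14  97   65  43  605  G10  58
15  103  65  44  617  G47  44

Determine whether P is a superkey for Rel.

All 15 rows have distinct P values, so P → (all attributes) holds and P is a superkey.

Yes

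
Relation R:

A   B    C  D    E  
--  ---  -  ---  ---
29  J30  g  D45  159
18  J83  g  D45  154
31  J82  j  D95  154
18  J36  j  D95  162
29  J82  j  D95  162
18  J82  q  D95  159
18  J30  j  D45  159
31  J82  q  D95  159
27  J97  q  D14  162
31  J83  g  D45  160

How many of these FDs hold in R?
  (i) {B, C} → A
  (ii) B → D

1

(i) {B, C} → A: (B=J83, C=g): 2 rows → A takes values {18, 31} — violation; (B=J82, C=j): 2 rows → A takes values {31, 29} — violation; (B=J82, C=q): 2 rows → A takes values {18, 31} — violation — fails.
(ii) B → D: every LHS value maps to a single RHS value — holds.
1 of the 2 dependencies holds.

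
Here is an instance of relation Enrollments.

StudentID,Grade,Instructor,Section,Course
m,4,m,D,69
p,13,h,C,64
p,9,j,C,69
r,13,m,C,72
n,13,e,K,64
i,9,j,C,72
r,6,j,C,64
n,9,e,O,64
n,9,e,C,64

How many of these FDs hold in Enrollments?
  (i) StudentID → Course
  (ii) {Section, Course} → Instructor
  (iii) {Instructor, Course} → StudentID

(i) StudentID → Course: StudentID=p: 2 rows → Course takes values {64, 69} — violation; StudentID=r: 2 rows → Course takes values {72, 64} — violation — fails.
(ii) {Section, Course} → Instructor: (Section=C, Course=64): 3 rows → Instructor takes values {h, j, e} — violation; (Section=C, Course=72): 2 rows → Instructor takes values {m, j} — violation — fails.
(iii) {Instructor, Course} → StudentID: every LHS value maps to a single RHS value — holds.
1 of the 3 dependencies holds.

1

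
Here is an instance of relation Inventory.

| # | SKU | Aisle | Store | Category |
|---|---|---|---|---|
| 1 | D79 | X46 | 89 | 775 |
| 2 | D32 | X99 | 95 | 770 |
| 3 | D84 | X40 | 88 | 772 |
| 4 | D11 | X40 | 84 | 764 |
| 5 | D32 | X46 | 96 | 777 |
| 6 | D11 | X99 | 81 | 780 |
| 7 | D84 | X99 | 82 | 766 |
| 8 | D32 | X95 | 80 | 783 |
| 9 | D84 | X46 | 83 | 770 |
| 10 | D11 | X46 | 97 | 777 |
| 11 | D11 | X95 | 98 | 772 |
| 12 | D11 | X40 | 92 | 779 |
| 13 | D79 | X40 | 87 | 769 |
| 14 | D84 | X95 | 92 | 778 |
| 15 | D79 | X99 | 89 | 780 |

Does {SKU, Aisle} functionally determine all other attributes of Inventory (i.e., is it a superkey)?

Rows 4 and 12 have the same {SKU, Aisle} value (SKU=D11, Aisle=X40) but are distinct tuples, so {SKU, Aisle} does not determine every attribute — not a superkey.

No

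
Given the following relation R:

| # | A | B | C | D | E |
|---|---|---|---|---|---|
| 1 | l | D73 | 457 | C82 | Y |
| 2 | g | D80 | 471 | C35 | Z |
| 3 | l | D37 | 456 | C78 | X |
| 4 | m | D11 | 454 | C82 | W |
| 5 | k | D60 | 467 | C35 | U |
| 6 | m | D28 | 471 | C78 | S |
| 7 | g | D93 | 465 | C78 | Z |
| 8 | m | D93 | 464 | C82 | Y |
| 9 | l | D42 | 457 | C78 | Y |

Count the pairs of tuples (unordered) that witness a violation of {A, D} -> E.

2

(A=l, D=C78): violating pairs (3,9) — 1 pair.
(A=m, D=C82): violating pairs (4,8) — 1 pair.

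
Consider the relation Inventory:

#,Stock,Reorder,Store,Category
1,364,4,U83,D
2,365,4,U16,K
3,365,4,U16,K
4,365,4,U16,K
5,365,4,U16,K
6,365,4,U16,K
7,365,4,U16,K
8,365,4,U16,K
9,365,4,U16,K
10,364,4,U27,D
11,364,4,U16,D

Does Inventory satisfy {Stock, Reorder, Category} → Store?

(Stock=364, Reorder=4, Category=D): rows 1, 10, 11 → Store takes values {U83, U27, U16} — violation
(Stock=365, Reorder=4, Category=K): rows 2, 3, 4, 5, 6, 7, 8, 9 → Store = U16, U16, U16, U16, U16, U16, U16, U16 ✓
Two rows agree on {Stock, Reorder, Category} but differ on Store, so {Stock, Reorder, Category} → Store does not hold.

No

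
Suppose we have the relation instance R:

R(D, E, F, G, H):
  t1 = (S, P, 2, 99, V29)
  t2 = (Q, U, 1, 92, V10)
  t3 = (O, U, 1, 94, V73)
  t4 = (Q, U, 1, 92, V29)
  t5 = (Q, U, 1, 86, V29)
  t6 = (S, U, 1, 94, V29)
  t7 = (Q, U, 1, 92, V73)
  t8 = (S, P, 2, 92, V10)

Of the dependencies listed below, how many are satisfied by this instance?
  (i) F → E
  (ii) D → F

(i) F → E: every LHS value maps to a single RHS value — holds.
(ii) D → F: D=S: rows 1, 6, 8 → F takes values {2, 1} — violation — fails.
1 of the 2 dependencies holds.

1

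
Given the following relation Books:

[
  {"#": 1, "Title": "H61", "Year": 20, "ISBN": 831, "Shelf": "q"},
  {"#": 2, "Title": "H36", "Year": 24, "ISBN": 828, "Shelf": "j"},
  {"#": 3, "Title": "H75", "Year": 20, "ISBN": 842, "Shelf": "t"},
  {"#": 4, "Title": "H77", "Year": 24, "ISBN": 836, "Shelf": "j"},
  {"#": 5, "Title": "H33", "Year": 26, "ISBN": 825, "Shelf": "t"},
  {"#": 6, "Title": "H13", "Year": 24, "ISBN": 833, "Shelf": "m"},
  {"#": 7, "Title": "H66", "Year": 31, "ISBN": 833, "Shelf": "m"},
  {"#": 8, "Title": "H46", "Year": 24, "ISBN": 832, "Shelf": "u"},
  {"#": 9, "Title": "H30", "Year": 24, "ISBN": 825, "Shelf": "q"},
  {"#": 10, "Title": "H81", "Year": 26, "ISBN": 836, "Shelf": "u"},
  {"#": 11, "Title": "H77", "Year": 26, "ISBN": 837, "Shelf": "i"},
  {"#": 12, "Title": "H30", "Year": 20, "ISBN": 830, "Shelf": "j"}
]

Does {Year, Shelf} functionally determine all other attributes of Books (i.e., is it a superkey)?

Rows 2 and 4 have the same {Year, Shelf} value (Year=24, Shelf=j) but are distinct tuples, so {Year, Shelf} does not determine every attribute — not a superkey.

No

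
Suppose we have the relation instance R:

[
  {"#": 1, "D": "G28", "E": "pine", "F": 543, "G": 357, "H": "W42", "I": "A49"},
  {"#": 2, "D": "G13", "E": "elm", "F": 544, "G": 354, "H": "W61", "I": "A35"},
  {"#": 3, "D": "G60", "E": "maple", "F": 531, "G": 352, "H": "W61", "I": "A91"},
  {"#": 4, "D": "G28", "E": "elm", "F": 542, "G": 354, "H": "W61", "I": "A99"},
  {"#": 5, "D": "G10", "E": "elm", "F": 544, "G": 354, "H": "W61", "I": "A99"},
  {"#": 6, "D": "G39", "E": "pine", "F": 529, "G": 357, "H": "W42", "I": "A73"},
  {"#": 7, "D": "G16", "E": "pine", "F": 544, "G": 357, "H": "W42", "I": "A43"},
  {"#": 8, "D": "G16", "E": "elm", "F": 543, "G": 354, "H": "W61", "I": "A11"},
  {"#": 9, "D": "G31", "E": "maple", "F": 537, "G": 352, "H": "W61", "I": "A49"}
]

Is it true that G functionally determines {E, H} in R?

G=357: rows 1, 6, 7 → {E,H} = (pine, W42), (pine, W42), (pine, W42) ✓
G=354: rows 2, 4, 5, 8 → {E,H} = (elm, W61), (elm, W61), (elm, W61), (elm, W61) ✓
G=352: rows 3, 9 → {E,H} = (maple, W61), (maple, W61) ✓
Every G value is associated with a single {E, H} value, so G → {E, H} holds.

Yes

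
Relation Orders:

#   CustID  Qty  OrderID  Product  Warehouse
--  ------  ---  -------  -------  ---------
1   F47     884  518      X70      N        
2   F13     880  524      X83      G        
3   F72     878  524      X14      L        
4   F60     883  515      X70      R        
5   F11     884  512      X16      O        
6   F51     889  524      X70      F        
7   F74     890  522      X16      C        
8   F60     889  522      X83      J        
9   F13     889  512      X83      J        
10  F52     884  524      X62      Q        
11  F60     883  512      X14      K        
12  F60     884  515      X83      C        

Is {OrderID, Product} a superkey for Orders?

All 12 rows have distinct {OrderID, Product} values, so {OrderID, Product} → (all attributes) holds and {OrderID, Product} is a superkey.

Yes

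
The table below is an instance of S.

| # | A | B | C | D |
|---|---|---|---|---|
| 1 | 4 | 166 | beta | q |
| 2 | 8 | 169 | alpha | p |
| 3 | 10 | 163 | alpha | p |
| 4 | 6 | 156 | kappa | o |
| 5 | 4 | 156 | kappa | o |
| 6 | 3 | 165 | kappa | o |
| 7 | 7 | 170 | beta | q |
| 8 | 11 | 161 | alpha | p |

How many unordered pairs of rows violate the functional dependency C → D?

C=beta: all 2 rows agree on D — 0 pairs.
C=alpha: all 3 rows agree on D — 0 pairs.
C=kappa: all 3 rows agree on D — 0 pairs.

0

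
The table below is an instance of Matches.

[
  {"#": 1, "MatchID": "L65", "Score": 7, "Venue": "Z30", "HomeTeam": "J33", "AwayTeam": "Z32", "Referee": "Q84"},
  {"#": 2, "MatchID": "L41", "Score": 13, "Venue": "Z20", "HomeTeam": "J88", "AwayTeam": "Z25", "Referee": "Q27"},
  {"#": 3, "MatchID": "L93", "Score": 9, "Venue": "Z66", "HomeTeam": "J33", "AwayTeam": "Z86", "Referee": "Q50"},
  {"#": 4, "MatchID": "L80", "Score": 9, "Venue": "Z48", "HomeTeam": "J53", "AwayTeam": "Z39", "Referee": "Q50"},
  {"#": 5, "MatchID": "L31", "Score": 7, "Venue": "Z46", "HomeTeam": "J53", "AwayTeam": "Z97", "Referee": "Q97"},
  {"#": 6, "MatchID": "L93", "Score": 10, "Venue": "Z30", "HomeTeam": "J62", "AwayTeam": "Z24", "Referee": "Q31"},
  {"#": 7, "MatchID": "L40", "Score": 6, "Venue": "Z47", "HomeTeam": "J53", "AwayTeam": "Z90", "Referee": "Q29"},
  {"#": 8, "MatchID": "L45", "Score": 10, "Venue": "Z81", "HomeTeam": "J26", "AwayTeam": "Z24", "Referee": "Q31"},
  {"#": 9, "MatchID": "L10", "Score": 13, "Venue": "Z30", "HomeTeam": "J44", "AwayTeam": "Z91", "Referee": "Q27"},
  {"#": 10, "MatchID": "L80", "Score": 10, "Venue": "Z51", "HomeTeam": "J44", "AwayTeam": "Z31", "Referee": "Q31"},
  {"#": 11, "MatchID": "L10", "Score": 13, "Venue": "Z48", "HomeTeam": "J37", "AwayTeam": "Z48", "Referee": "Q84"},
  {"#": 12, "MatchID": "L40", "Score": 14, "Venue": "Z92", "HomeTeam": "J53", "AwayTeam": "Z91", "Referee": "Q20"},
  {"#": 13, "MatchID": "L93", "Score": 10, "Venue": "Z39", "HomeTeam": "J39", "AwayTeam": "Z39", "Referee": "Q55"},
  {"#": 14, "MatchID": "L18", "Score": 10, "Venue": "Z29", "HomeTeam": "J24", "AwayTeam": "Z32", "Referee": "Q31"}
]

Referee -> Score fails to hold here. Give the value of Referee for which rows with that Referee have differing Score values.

Referee=Q84: rows 1, 11 → Score takes values {7, 13} — violation
Referee=Q27: rows 2, 9 → Score = 13, 13 ✓
Referee=Q50: rows 3, 4 → Score = 9, 9 ✓
Referee=Q97: row 5 → Score = 7 ✓
Referee=Q31: rows 6, 8, 10, 14 → Score = 10, 10, 10, 10 ✓
Referee=Q29: row 7 → Score = 6 ✓
Referee=Q20: row 12 → Score = 14 ✓
Referee=Q55: row 13 → Score = 10 ✓
The only Referee value with inconsistent Score is Referee=Q84.

Q84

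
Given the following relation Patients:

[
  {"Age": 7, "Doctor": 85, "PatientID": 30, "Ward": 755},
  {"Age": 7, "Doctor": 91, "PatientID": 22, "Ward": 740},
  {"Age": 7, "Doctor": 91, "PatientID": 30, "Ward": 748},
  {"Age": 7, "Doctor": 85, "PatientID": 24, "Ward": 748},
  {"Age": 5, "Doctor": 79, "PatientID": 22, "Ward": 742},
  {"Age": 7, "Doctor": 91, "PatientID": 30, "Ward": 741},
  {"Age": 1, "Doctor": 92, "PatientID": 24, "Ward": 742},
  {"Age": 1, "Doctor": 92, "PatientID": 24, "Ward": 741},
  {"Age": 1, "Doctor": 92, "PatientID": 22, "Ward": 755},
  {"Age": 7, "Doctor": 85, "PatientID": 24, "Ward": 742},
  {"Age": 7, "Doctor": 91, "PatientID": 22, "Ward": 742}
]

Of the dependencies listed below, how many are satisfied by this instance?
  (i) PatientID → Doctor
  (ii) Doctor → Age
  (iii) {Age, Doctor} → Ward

1

(i) PatientID → Doctor: PatientID=30: 3 rows → Doctor takes values {85, 91} — violation; PatientID=22: 4 rows → Doctor takes values {91, 79, 92} — violation; PatientID=24: 4 rows → Doctor takes values {85, 92} — violation — fails.
(ii) Doctor → Age: every LHS value maps to a single RHS value — holds.
(iii) {Age, Doctor} → Ward: (Age=7, Doctor=85): 3 rows → Ward takes values {755, 748, 742} — violation; (Age=7, Doctor=91): 4 rows → Ward takes values {740, 748, 741, 742} — violation; (Age=1, Doctor=92): 3 rows → Ward takes values {742, 741, 755} — violation — fails.
1 of the 3 dependencies holds.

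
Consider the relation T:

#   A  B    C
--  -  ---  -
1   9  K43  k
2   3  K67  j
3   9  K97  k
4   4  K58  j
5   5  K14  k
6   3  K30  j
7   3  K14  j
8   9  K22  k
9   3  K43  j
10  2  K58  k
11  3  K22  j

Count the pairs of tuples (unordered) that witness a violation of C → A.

C=k: violating pairs (1,5), (1,10), (3,5), (3,10), (5,8), (5,10), (8,10) — 7 pairs.
C=j: violating pairs (2,4), (4,6), (4,7), (4,9), (4,11) — 5 pairs.

12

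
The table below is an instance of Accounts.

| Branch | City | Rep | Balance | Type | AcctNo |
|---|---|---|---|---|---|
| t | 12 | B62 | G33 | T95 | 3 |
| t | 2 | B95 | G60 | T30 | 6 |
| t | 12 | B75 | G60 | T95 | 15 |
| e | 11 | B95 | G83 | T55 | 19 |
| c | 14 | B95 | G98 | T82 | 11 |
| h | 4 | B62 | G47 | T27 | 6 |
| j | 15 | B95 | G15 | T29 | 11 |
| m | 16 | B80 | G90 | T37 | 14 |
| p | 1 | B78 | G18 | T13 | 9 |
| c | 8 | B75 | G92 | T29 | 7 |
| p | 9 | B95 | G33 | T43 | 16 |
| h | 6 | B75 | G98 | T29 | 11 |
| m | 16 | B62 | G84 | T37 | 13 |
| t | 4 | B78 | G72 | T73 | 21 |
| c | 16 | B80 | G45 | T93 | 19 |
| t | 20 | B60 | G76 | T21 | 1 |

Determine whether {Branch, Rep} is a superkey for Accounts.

Yes

All 16 rows have distinct {Branch, Rep} values, so {Branch, Rep} → (all attributes) holds and {Branch, Rep} is a superkey.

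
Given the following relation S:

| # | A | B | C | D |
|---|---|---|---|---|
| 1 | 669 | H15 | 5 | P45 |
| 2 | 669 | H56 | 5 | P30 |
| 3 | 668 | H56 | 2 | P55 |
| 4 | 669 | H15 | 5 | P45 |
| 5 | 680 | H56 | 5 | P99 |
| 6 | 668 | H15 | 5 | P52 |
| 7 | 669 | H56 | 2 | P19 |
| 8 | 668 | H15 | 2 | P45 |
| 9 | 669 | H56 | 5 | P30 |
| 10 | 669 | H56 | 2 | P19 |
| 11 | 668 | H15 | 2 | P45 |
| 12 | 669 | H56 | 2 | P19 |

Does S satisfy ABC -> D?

Yes

(A=669, B=H15, C=5): rows 1, 4 → D = P45, P45 ✓
(A=669, B=H56, C=5): rows 2, 9 → D = P30, P30 ✓
(A=668, B=H56, C=2): row 3 → D = P55 ✓
(A=680, B=H56, C=5): row 5 → D = P99 ✓
(A=668, B=H15, C=5): row 6 → D = P52 ✓
(A=669, B=H56, C=2): rows 7, 10, 12 → D = P19, P19, P19 ✓
(A=668, B=H15, C=2): rows 8, 11 → D = P45, P45 ✓
Every ABC value is associated with a single D value, so ABC -> D holds.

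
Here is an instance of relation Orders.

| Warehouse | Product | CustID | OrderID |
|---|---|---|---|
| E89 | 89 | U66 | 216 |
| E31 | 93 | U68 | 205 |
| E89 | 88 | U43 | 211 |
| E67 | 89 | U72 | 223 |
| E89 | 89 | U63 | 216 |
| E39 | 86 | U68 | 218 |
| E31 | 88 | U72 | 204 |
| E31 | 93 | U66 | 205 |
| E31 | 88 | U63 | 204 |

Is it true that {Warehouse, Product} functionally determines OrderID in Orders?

Yes

(Warehouse=E89, Product=89): 2 rows → OrderID = 216, 216 ✓
(Warehouse=E31, Product=93): 2 rows → OrderID = 205, 205 ✓
(Warehouse=E89, Product=88): 1 row → OrderID = 211 ✓
(Warehouse=E67, Product=89): 1 row → OrderID = 223 ✓
(Warehouse=E39, Product=86): 1 row → OrderID = 218 ✓
(Warehouse=E31, Product=88): 2 rows → OrderID = 204, 204 ✓
Every {Warehouse, Product} value is associated with a single OrderID value, so {Warehouse, Product} -> OrderID holds.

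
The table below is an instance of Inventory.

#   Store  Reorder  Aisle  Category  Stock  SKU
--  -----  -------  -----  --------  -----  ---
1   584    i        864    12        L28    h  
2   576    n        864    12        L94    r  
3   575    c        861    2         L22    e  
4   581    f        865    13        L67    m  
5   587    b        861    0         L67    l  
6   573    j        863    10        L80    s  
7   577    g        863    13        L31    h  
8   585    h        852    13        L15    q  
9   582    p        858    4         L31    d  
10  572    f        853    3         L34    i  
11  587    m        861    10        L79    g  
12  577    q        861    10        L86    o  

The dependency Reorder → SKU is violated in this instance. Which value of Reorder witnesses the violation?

f

Reorder=i: row 1 → SKU = h ✓
Reorder=n: row 2 → SKU = r ✓
Reorder=c: row 3 → SKU = e ✓
Reorder=f: rows 4, 10 → SKU takes values {m, i} — violation
Reorder=b: row 5 → SKU = l ✓
Reorder=j: row 6 → SKU = s ✓
Reorder=g: row 7 → SKU = h ✓
Reorder=h: row 8 → SKU = q ✓
Reorder=p: row 9 → SKU = d ✓
Reorder=m: row 11 → SKU = g ✓
Reorder=q: row 12 → SKU = o ✓
The only Reorder value with inconsistent SKU is Reorder=f.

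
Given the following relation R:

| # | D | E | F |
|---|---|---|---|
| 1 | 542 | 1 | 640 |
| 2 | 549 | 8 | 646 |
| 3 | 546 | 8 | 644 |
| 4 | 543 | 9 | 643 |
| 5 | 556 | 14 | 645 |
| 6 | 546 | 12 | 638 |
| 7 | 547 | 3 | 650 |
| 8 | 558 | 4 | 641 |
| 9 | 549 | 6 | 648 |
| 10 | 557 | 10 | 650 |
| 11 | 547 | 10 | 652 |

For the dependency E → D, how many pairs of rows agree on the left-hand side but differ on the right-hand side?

E=8: violating pairs (2,3) — 1 pair.
E=10: violating pairs (10,11) — 1 pair.

2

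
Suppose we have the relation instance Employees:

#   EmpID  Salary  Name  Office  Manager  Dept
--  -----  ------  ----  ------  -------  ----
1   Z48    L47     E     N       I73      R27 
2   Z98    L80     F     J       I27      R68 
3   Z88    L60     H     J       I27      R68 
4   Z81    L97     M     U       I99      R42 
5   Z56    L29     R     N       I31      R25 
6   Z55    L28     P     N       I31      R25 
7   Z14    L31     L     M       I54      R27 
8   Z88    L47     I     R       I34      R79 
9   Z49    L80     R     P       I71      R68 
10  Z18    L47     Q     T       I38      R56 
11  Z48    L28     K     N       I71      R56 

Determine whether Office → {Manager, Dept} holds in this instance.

No

Office=N: rows 1, 5, 6, 11 → {Manager,Dept} takes values {(I73, R27), (I31, R25), (I71, R56)} — violation
Office=J: rows 2, 3 → {Manager,Dept} = (I27, R68), (I27, R68) ✓
Office=U: row 4 → {Manager,Dept} = (I99, R42) ✓
Office=M: row 7 → {Manager,Dept} = (I54, R27) ✓
Office=R: row 8 → {Manager,Dept} = (I34, R79) ✓
Office=P: row 9 → {Manager,Dept} = (I71, R68) ✓
Office=T: row 10 → {Manager,Dept} = (I38, R56) ✓
Two rows agree on Office but differ on {Manager, Dept}, so Office → {Manager, Dept} does not hold.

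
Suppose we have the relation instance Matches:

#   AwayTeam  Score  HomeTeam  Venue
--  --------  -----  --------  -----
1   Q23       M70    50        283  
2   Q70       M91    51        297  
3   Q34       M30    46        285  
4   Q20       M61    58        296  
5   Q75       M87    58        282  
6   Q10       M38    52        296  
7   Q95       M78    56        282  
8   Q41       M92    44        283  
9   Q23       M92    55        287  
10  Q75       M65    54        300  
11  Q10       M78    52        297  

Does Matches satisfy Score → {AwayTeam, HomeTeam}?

Score=M70: row 1 → {AwayTeam,HomeTeam} = (Q23, 50) ✓
Score=M91: row 2 → {AwayTeam,HomeTeam} = (Q70, 51) ✓
Score=M30: row 3 → {AwayTeam,HomeTeam} = (Q34, 46) ✓
Score=M61: row 4 → {AwayTeam,HomeTeam} = (Q20, 58) ✓
Score=M87: row 5 → {AwayTeam,HomeTeam} = (Q75, 58) ✓
Score=M38: row 6 → {AwayTeam,HomeTeam} = (Q10, 52) ✓
Score=M78: rows 7, 11 → {AwayTeam,HomeTeam} takes values {(Q95, 56), (Q10, 52)} — violation
Score=M92: rows 8, 9 → {AwayTeam,HomeTeam} takes values {(Q41, 44), (Q23, 55)} — violation
Score=M65: row 10 → {AwayTeam,HomeTeam} = (Q75, 54) ✓
Two rows agree on Score but differ on {AwayTeam, HomeTeam}, so Score → {AwayTeam, HomeTeam} does not hold.

No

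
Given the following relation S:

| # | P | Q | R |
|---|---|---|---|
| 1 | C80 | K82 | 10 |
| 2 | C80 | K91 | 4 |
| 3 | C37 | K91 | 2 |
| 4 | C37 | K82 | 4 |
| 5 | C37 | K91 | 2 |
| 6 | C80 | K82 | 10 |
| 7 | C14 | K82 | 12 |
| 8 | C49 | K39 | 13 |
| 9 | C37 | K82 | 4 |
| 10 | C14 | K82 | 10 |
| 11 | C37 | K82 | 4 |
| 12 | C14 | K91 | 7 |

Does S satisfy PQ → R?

(P=C80, Q=K82): rows 1, 6 → R = 10, 10 ✓
(P=C80, Q=K91): row 2 → R = 4 ✓
(P=C37, Q=K91): rows 3, 5 → R = 2, 2 ✓
(P=C37, Q=K82): rows 4, 9, 11 → R = 4, 4, 4 ✓
(P=C14, Q=K82): rows 7, 10 → R takes values {12, 10} — violation
(P=C49, Q=K39): row 8 → R = 13 ✓
(P=C14, Q=K91): row 12 → R = 7 ✓
Two rows agree on PQ but differ on R, so PQ → R does not hold.

No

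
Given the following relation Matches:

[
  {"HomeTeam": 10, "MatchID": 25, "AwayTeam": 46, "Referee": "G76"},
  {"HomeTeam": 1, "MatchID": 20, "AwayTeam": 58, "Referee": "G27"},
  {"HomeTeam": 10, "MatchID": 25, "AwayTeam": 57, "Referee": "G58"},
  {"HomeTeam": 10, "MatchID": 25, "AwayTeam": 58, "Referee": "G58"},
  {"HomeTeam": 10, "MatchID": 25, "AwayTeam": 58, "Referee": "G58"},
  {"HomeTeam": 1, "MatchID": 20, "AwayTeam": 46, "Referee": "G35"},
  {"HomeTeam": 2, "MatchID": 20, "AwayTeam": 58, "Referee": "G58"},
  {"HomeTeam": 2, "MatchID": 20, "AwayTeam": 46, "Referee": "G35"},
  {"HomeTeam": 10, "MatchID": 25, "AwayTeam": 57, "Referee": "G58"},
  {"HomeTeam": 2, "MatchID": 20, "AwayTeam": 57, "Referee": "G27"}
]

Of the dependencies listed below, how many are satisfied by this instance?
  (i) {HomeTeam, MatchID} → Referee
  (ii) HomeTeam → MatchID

1

(i) {HomeTeam, MatchID} → Referee: (HomeTeam=10, MatchID=25): 5 rows → Referee takes values {G76, G58} — violation; (HomeTeam=1, MatchID=20): 2 rows → Referee takes values {G27, G35} — violation; (HomeTeam=2, MatchID=20): 3 rows → Referee takes values {G58, G35, G27} — violation — fails.
(ii) HomeTeam → MatchID: every LHS value maps to a single RHS value — holds.
1 of the 2 dependencies holds.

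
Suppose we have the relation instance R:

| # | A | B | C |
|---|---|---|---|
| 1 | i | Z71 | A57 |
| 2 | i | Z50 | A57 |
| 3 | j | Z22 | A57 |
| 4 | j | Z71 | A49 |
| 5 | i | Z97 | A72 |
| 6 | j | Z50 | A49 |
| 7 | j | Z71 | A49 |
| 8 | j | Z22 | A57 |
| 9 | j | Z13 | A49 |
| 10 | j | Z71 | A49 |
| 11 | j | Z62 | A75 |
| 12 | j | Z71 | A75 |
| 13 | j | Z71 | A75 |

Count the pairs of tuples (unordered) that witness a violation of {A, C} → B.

10

(A=i, C=A57): violating pairs (1,2) — 1 pair.
(A=j, C=A57): all 2 rows agree on B — 0 pairs.
(A=j, C=A49): violating pairs (4,6), (4,9), (6,7), (6,9), (6,10), (7,9), (9,10) — 7 pairs.
(A=j, C=A75): violating pairs (11,12), (11,13) — 2 pairs.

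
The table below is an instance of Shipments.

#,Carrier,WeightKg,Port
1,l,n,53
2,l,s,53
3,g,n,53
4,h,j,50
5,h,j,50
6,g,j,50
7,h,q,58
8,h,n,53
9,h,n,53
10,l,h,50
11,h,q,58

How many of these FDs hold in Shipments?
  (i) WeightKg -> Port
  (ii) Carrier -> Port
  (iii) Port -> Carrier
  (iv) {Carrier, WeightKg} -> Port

(i) WeightKg -> Port: every LHS value maps to a single RHS value — holds.
(ii) Carrier -> Port: Carrier=l: rows 1, 2, 10 → Port takes values {53, 50} — violation; Carrier=g: rows 3, 6 → Port takes values {53, 50} — violation; Carrier=h: rows 4, 5, 7, 8, 9, 11 → Port takes values {50, 58, 53} — violation — fails.
(iii) Port -> Carrier: Port=53: rows 1, 2, 3, 8, 9 → Carrier takes values {l, g, h} — violation; Port=50: rows 4, 5, 6, 10 → Carrier takes values {h, g, l} — violation — fails.
(iv) {Carrier, WeightKg} -> Port: every LHS value maps to a single RHS value — holds.
2 of the 4 dependencies hold.

2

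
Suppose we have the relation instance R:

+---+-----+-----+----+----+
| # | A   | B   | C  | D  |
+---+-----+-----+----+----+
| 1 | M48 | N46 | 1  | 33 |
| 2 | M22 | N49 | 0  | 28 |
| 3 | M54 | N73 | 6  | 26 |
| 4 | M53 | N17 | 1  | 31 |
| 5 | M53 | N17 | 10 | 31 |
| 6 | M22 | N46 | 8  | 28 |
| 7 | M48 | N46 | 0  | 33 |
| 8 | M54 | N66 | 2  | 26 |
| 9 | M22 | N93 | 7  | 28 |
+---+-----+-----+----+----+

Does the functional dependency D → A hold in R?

Yes

D=33: rows 1, 7 → A = M48, M48 ✓
D=28: rows 2, 6, 9 → A = M22, M22, M22 ✓
D=26: rows 3, 8 → A = M54, M54 ✓
D=31: rows 4, 5 → A = M53, M53 ✓
Every D value is associated with a single A value, so D → A holds.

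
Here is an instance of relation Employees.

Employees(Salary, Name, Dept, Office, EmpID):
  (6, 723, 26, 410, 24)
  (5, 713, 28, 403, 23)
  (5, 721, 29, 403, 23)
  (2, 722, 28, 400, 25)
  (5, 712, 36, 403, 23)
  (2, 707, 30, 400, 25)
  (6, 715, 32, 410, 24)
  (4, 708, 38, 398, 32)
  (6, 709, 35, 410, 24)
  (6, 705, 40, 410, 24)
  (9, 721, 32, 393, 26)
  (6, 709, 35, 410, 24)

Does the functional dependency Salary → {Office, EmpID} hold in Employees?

Yes

Salary=6: 5 rows → {Office,EmpID} = (410, 24), (410, 24), (410, 24), (410, 24), (410, 24) ✓
Salary=5: 3 rows → {Office,EmpID} = (403, 23), (403, 23), (403, 23) ✓
Salary=2: 2 rows → {Office,EmpID} = (400, 25), (400, 25) ✓
Salary=4: 1 row → {Office,EmpID} = (398, 32) ✓
Salary=9: 1 row → {Office,EmpID} = (393, 26) ✓
Every Salary value is associated with a single {Office, EmpID} value, so Salary → {Office, EmpID} holds.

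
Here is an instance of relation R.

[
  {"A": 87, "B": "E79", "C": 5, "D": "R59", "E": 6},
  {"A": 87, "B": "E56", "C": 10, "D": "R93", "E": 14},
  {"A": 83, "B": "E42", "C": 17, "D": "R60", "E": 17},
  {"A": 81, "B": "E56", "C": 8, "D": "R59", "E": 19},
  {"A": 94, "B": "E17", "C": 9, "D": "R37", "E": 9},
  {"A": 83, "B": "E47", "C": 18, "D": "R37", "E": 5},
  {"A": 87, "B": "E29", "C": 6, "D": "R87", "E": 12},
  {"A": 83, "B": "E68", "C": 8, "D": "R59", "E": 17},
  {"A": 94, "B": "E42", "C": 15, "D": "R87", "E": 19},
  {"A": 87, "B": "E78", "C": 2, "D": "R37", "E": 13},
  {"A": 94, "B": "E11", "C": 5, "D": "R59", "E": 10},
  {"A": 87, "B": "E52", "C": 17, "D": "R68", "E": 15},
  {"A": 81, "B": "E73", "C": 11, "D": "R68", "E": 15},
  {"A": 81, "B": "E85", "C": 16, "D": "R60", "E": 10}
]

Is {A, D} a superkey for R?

All 14 rows have distinct {A, D} values, so {A, D} → (all attributes) holds and {A, D} is a superkey.

Yes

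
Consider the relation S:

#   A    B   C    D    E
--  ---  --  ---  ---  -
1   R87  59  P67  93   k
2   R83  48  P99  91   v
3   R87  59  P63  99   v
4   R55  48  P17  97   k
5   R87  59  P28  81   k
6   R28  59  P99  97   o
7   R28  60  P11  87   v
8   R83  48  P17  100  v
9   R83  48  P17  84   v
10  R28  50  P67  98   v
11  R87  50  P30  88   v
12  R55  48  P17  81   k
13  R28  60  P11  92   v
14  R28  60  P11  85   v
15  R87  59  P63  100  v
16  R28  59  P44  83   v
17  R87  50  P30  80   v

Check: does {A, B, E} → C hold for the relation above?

No

(A=R87, B=59, E=k): rows 1, 5 → C takes values {P67, P28} — violation
(A=R83, B=48, E=v): rows 2, 8, 9 → C takes values {P99, P17} — violation
(A=R87, B=59, E=v): rows 3, 15 → C = P63, P63 ✓
(A=R55, B=48, E=k): rows 4, 12 → C = P17, P17 ✓
(A=R28, B=59, E=o): row 6 → C = P99 ✓
(A=R28, B=60, E=v): rows 7, 13, 14 → C = P11, P11, P11 ✓
(A=R28, B=50, E=v): row 10 → C = P67 ✓
(A=R87, B=50, E=v): rows 11, 17 → C = P30, P30 ✓
(A=R28, B=59, E=v): row 16 → C = P44 ✓
Two rows agree on {A, B, E} but differ on C, so {A, B, E} → C does not hold.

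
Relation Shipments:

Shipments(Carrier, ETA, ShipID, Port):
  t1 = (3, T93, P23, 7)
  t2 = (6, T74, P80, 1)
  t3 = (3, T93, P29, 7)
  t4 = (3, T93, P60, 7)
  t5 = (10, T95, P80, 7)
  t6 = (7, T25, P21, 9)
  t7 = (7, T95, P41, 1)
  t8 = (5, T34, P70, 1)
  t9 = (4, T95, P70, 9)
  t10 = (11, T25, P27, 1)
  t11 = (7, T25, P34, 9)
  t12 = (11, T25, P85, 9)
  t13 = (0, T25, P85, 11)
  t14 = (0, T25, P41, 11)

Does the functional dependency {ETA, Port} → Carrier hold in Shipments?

(ETA=T93, Port=7): rows 1, 3, 4 → Carrier = 3, 3, 3 ✓
(ETA=T74, Port=1): row 2 → Carrier = 6 ✓
(ETA=T95, Port=7): row 5 → Carrier = 10 ✓
(ETA=T25, Port=9): rows 6, 11, 12 → Carrier takes values {7, 11} — violation
(ETA=T95, Port=1): row 7 → Carrier = 7 ✓
(ETA=T34, Port=1): row 8 → Carrier = 5 ✓
(ETA=T95, Port=9): row 9 → Carrier = 4 ✓
(ETA=T25, Port=1): row 10 → Carrier = 11 ✓
(ETA=T25, Port=11): rows 13, 14 → Carrier = 0, 0 ✓
Two rows agree on {ETA, Port} but differ on Carrier, so {ETA, Port} → Carrier does not hold.

No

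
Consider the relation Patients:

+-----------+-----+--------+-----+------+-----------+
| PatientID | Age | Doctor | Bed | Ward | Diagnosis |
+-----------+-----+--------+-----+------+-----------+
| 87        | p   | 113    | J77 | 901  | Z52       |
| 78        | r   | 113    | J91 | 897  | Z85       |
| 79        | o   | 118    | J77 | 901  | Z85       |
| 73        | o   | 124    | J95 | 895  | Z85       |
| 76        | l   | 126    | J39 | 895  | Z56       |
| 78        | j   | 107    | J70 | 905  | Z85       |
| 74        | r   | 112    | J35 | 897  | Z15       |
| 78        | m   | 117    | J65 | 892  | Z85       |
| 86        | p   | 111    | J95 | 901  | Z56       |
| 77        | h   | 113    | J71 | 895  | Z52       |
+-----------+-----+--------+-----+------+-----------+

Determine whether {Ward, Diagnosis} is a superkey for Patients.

Yes

All 10 rows have distinct {Ward, Diagnosis} values, so {Ward, Diagnosis} → (all attributes) holds and {Ward, Diagnosis} is a superkey.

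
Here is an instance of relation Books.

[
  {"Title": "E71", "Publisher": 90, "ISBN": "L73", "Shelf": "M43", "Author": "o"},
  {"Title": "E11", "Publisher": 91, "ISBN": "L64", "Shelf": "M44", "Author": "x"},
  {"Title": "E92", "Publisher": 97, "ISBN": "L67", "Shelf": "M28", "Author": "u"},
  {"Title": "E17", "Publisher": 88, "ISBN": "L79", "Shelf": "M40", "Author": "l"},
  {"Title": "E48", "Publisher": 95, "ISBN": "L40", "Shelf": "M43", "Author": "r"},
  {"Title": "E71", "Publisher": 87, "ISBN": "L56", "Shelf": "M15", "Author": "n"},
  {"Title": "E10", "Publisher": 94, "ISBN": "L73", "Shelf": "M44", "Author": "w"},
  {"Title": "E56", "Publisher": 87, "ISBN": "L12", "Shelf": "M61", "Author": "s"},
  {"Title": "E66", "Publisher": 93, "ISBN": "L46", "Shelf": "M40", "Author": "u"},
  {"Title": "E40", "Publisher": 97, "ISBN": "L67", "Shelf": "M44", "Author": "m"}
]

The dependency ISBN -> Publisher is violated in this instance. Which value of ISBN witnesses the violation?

ISBN=L73: 2 rows → Publisher takes values {90, 94} — violation
ISBN=L64: 1 row → Publisher = 91 ✓
ISBN=L67: 2 rows → Publisher = 97, 97 ✓
ISBN=L79: 1 row → Publisher = 88 ✓
ISBN=L40: 1 row → Publisher = 95 ✓
ISBN=L56: 1 row → Publisher = 87 ✓
ISBN=L12: 1 row → Publisher = 87 ✓
ISBN=L46: 1 row → Publisher = 93 ✓
The only ISBN value with inconsistent Publisher is ISBN=L73.

L73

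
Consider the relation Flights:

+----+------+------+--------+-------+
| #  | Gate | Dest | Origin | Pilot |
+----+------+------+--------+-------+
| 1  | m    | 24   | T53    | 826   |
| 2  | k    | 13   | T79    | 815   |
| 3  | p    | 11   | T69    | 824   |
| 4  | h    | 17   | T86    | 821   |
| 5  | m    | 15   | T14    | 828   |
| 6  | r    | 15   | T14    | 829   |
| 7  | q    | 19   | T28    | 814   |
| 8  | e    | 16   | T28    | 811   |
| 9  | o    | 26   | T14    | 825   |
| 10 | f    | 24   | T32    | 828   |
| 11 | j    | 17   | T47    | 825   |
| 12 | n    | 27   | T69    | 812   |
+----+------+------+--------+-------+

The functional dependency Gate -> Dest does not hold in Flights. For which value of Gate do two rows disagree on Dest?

Gate=m: rows 1, 5 → Dest takes values {24, 15} — violation
Gate=k: row 2 → Dest = 13 ✓
Gate=p: row 3 → Dest = 11 ✓
Gate=h: row 4 → Dest = 17 ✓
Gate=r: row 6 → Dest = 15 ✓
Gate=q: row 7 → Dest = 19 ✓
Gate=e: row 8 → Dest = 16 ✓
Gate=o: row 9 → Dest = 26 ✓
Gate=f: row 10 → Dest = 24 ✓
Gate=j: row 11 → Dest = 17 ✓
Gate=n: row 12 → Dest = 27 ✓
The only Gate value with inconsistent Dest is Gate=m.

m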